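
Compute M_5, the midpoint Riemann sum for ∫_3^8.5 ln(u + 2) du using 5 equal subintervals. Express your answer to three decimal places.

11.148

Δu = (8.5 − 3)/5 = 1.1.
Midpoints: 3.55, 4.65, 5.75, 6.85, 7.95.
f(3.55) ≈ 1.714, f(4.65) ≈ 1.895, f(5.75) ≈ 2.048, f(6.85) ≈ 2.180, f(7.95) ≈ 2.298.
Sum = Δu · [f(3.55) + f(4.65) + f(5.75) + f(6.85) + f(7.95)].
Sum ≈ 11.148.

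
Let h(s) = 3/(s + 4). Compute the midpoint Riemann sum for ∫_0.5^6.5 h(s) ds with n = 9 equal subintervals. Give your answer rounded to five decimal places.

Δs = (6.5 − 0.5)/9 = 2/3.
Midpoints: 5/6, 1.5, 13/6, 17/6, 3.5, 25/6, 29/6, 5.5, 37/6.
h(5/6) = 18/29, h(1.5) = 6/11, h(13/6) = 18/37, h(17/6) = 18/41, h(3.5) = 0.4, h(25/6) = 18/49, h(29/6) = 18/53, h(5.5) = 6/19, h(37/6) = 18/61.
Sum = Δs · [h(5/6) + h(1.5) + h(13/6) + ...].
Sum ≈ 2.53966.

2.53966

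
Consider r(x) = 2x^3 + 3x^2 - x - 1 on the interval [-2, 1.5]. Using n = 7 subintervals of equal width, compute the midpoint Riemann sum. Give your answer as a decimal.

3.171875

Δx = (1.5 − (-2))/7 = 0.5.
Midpoints: -1.75, -1.25, -0.75, -0.25, 0.25, 0.75, 1.25.
r(-1.75) = -0.78125, r(-1.25) = 1.03125, r(-0.75) = 0.59375, r(-0.25) = -0.59375, r(0.25) = -1.03125, r(0.75) = 0.78125, r(1.25) = 6.34375.
Sum = Δx · [r(-1.75) + r(-1.25) + r(-0.75) + ...].
Sum = 3.171875.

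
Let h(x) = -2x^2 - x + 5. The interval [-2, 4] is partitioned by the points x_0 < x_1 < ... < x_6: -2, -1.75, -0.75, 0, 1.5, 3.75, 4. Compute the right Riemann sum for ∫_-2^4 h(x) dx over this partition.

Subinterval widths: 0.25, 1, 0.75, 1.5, 2.25, 0.25.
Right endpoints: -1.75, -0.75, 0, 1.5, 3.75, 4.
h(-1.75) = 0.625, h(-0.75) = 4.625, h(0) = 5, h(1.5) = -1, h(3.75) = -26.875, h(4) = -31.
Sum = Σ Δx_i · h(x_i).
Sum = -61.1875.

-61.1875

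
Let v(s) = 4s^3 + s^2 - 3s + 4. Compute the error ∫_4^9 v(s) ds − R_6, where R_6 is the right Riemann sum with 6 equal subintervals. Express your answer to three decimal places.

Exact integral: ∫_4^9 v(s) ds ≈ 6449.16667.
R_6 ≈ 7624.05093.
Error ≈ 6449.16667 − 7624.05093 ≈ -1174.884.

-1174.884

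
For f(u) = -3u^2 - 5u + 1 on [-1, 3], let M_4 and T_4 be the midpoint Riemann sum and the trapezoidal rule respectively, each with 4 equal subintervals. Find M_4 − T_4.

M_4 = -43.
T_4 = -46.
M_4 − T_4 = 3.

3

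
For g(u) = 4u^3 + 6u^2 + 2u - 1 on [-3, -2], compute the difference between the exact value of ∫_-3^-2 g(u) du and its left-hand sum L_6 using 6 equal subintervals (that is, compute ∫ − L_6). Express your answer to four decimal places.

Exact integral: ∫_-3^-2 g(u) du = -33.
L_6 ≈ -37.111111.
Error ≈ -33 − (-37.111111) ≈ 4.1111.

4.1111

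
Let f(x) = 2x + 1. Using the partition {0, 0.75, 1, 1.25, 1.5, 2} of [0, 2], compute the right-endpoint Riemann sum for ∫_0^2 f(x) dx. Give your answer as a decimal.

7

Subinterval widths: 0.75, 0.25, 0.25, 0.25, 0.5.
Right endpoints: 0.75, 1, 1.25, 1.5, 2.
f(0.75) = 2.5, f(1) = 3, f(1.25) = 3.5, f(1.5) = 4, f(2) = 5.
Sum = Σ Δx_i · f(x_i).
Sum = 7.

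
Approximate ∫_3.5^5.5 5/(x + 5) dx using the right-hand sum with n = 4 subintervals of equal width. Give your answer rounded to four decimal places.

1.0290

Δx = (5.5 − 3.5)/4 = 0.5.
Right endpoints: 4, 4.5, 5, 5.5.
f(4) = 5/9, f(4.5) = 10/19, f(5) = 0.5, f(5.5) = 10/21.
Sum = Δx · [f(4) + f(4.5) + f(5) + f(5.5)].
Sum ≈ 1.0290.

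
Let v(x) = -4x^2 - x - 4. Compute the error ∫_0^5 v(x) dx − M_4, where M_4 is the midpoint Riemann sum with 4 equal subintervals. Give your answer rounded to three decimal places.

Exact integral: ∫_0^5 v(x) dx ≈ -199.16667.
M_4 = -196.5625.
Error ≈ -199.16667 − (-196.5625) ≈ -2.604.

-2.604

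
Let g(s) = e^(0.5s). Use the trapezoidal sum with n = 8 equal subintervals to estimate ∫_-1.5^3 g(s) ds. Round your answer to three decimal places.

8.071

Δs = (3 − (-1.5))/8 = 0.5625.
g(-1.5) ≈ 0.472, g(-0.9375) ≈ 0.626, g(-0.375) ≈ 0.829, g(0.1875) ≈ 1.098, g(0.75) ≈ 1.455, g(1.3125) ≈ 1.928, g(1.875) ≈ 2.554, g(2.4375) ≈ 3.383, g(3) ≈ 4.482.
T_8 = (Δs/2)·[g(s_0) + 2g(s_1) + ... + 2g(s_{7}) + g(s_8)].
Sum ≈ 8.071.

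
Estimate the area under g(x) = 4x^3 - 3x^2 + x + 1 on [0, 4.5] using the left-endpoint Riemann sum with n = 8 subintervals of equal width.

252.5625

Δx = (4.5 − 0)/8 = 0.5625.
Left endpoints: 0, 0.5625, 1.125, 1.6875, 2.25, 2.8125, 3.375, 3.9375.
g(0) = 1, g(0.5625) = 1357/1024, g(1.125) = 4.0234375, g(1.6875) = 13687/1024, g(2.25) = 33.625, g(2.8125) = 70729/1024, g(3.375) = 123.9765625, g(3.9375) = 207475/1024.
Sum = Δx · [g(0) + g(0.5625) + g(1.125) + ...].
Sum = 252.5625.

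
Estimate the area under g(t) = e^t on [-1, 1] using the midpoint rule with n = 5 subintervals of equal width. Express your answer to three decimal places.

Δt = (1 − (-1))/5 = 0.4.
Midpoints: -0.8, -0.4, 0, 0.4, 0.8.
g(-0.8) ≈ 0.449, g(-0.4) ≈ 0.670, g(0) ≈ 1.000, g(0.4) ≈ 1.492, g(0.8) ≈ 2.226.
Sum = Δt · [g(-0.8) + g(-0.4) + g(0) + g(0.4) + g(0.8)].
Sum ≈ 2.335.

2.335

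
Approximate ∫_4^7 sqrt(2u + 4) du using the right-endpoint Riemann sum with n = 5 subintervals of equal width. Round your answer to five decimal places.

Δu = (7 − 4)/5 = 0.6.
Right endpoints: 4.6, 5.2, 5.8, 6.4, 7.
f(4.6) ≈ 3.63318, f(5.2) ≈ 3.79473, f(5.8) ≈ 3.94968, f(6.4) ≈ 4.09878, f(7) ≈ 4.24264.
Sum = Δu · [f(4.6) + f(5.2) + f(5.8) + f(6.4) + f(7)].
Sum ≈ 11.83141.

11.83141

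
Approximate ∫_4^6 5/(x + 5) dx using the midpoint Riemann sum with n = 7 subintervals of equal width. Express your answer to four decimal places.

Δx = (6 − 4)/7 = 2/7.
Midpoints: 29/7, 31/7, 33/7, 5, 37/7, 39/7, 41/7.
f(29/7) = 0.546875, f(31/7) = 35/66, f(33/7) = 35/68, f(5) = 0.5, f(37/7) = 35/72, f(39/7) = 35/74, f(41/7) = 35/76.
Sum = Δx · [f(29/7) + f(31/7) + f(33/7) + ...].
Sum ≈ 1.0033.

1.0033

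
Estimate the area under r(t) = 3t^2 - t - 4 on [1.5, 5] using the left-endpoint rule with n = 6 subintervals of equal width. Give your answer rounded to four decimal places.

77.9601

Δt = (5 − 1.5)/6 = 7/12.
Left endpoints: 1.5, 25/12, 8/3, 3.25, 23/6, 53/12.
r(1.5) = 1.25, r(25/12) = 6.9375, r(8/3) = 44/3, r(3.25) = 24.4375, r(23/6) = 36.25, r(53/12) = 2405/48.
Sum = Δt · [r(1.5) + r(25/12) + r(8/3) + ...].
Sum ≈ 77.9601.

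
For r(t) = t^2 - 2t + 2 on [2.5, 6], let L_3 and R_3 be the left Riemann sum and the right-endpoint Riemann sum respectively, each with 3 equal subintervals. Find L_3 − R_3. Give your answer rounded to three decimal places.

-26.542

L_3 ≈ 31.56481.
R_3 ≈ 58.10648.
L_3 − R_3 ≈ -26.542.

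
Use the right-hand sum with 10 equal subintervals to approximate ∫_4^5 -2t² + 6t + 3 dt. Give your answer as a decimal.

-11.27

Δt = (5 − 4)/10 = 0.1.
Right endpoints: 4.1, 4.2, 4.3, 4.4, 4.5, 4.6, 4.7, 4.8, 4.9, 5.
f(4.1) = -6.02, f(4.2) = -7.08, f(4.3) = -8.18, f(4.4) = -9.32, f(4.5) = -10.5, f(4.6) = -11.72, f(4.7) = -12.98, f(4.8) = -14.28, f(4.9) = -15.62, f(5) = -17.
Sum = Δt · [f(4.1) + f(4.2) + f(4.3) + ...].
Sum = -11.27.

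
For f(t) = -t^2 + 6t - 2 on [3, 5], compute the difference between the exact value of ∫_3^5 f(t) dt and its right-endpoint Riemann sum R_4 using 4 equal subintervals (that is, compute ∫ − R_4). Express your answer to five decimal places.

1.08333

Exact integral: ∫_3^5 f(t) dt ≈ 11.3333333.
R_4 = 10.25.
Error ≈ 11.3333333 − 10.25 ≈ 1.08333.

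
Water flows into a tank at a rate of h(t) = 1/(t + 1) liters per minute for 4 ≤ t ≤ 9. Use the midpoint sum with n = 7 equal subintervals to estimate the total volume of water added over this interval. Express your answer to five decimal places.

0.69251

Δt = (9 − 4)/7 = 5/7.
Midpoints: 61/14, 71/14, 81/14, 6.5, 101/14, 111/14, 121/14.
h(61/14) = 14/75, h(71/14) = 14/85, h(81/14) = 14/95, h(6.5) = 2/15, h(101/14) = 14/115, h(111/14) = 0.112, h(121/14) = 14/135.
Sum = Δt · [h(61/14) + h(71/14) + h(81/14) + ...].
Sum ≈ 0.69251.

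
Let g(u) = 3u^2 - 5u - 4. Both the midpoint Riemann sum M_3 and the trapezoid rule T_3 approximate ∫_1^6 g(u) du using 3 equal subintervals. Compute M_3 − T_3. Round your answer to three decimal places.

-10.417

M_3 ≈ 104.02778.
T_3 ≈ 114.44444.
M_3 − T_3 ≈ -10.417.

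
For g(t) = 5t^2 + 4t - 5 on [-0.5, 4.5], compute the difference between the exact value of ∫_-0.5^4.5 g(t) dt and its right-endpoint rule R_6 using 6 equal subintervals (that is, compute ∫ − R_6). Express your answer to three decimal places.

-52.894

Exact integral: ∫_-0.5^4.5 g(t) dt ≈ 167.08333.
R_6 ≈ 219.97685.
Error ≈ 167.08333 − 219.97685 ≈ -52.894.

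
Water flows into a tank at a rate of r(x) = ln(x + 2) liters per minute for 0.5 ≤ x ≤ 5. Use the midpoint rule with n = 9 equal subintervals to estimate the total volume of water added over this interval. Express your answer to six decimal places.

Δx = (5 − 0.5)/9 = 0.5.
Midpoints: 0.75, 1.25, 1.75, 2.25, 2.75, 3.25, 3.75, 4.25, 4.75.
r(0.75) ≈ 1.011601, r(1.25) ≈ 1.178655, r(1.75) ≈ 1.321756, r(2.25) ≈ 1.446919, r(2.75) ≈ 1.558145, r(3.25) ≈ 1.658228, r(3.75) ≈ 1.749200, r(4.25) ≈ 1.832581, r(4.75) ≈ 1.909543.
Sum = Δx · [r(0.75) + r(1.25) + r(1.75) + ...].
Sum ≈ 6.833314.

6.833314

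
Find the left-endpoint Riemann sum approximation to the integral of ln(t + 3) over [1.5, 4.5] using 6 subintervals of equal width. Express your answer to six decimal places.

Δt = (4.5 − 1.5)/6 = 0.5.
Left endpoints: 1.5, 2, 2.5, 3, 3.5, 4.
f(1.5) ≈ 1.504077, f(2) ≈ 1.609438, f(2.5) ≈ 1.704748, f(3) ≈ 1.791759, f(3.5) ≈ 1.871802, f(4) ≈ 1.945910.
Sum = Δt · [f(1.5) + f(2) + f(2.5) + ...].
Sum ≈ 5.213868.

5.213868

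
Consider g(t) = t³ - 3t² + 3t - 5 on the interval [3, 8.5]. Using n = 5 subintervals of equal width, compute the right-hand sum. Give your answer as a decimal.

Δt = (8.5 − 3)/5 = 1.1.
Right endpoints: 4.1, 5.2, 6.3, 7.4, 8.5.
g(4.1) = 25.791, g(5.2) = 70.088, g(6.3) = 144.877, g(7.4) = 258.144, g(8.5) = 417.875.
Sum = Δt · [g(4.1) + g(5.2) + g(6.3) + g(7.4) + g(8.5)].
Sum = 1008.4525.

1008.4525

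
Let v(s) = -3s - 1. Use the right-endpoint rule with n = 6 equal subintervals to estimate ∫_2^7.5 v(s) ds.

Δs = (7.5 − 2)/6 = 11/12.
Right endpoints: 35/12, 23/6, 4.75, 17/3, 79/12, 7.5.
v(35/12) = -9.75, v(23/6) = -12.5, v(4.75) = -15.25, v(17/3) = -18, v(79/12) = -20.75, v(7.5) = -23.5.
Sum = Δs · [v(35/12) + v(23/6) + v(4.75) + ...].
Sum = -91.4375.

-91.4375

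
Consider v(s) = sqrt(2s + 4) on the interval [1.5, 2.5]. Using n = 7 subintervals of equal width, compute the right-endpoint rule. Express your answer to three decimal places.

Δs = (2.5 − 1.5)/7 = 1/7.
Right endpoints: 23/14, 25/14, 27/14, 29/14, 31/14, 33/14, 2.5.
v(23/14) ≈ 2.699, v(25/14) ≈ 2.752, v(27/14) ≈ 2.803, v(29/14) ≈ 2.854, v(31/14) ≈ 2.903, v(33/14) ≈ 2.952, v(2.5) ≈ 3.000.
Sum = Δs · [v(23/14) + v(25/14) + v(27/14) + ...].
Sum ≈ 2.852.

2.852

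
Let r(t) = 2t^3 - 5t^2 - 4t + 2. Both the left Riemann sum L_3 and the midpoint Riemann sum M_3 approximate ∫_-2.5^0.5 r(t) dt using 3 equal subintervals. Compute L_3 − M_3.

L_3 = -58.
M_3 = -25.
L_3 − M_3 = -33.

-33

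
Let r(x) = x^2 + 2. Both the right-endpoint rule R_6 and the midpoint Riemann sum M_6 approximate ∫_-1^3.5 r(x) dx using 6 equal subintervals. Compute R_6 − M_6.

R_6 = 28.265625.
M_6 = 23.4140625.
R_6 − M_6 = 4.8515625.

4.8515625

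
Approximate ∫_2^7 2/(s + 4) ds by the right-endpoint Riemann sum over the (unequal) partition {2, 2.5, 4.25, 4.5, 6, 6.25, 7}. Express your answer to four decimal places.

Subinterval widths: 0.5, 1.75, 0.25, 1.5, 0.25, 0.75.
Right endpoints: 2.5, 4.25, 4.5, 6, 6.25, 7.
f(2.5) = 4/13, f(4.25) = 8/33, f(4.5) = 4/17, f(6) = 0.2, f(6.25) = 8/41, f(7) = 2/11.
Sum = Σ Δs_i · f(s_i).
Sum ≈ 1.1221.

1.1221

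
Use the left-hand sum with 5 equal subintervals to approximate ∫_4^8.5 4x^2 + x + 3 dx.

Δx = (8.5 − 4)/5 = 0.9.
Left endpoints: 4, 4.9, 5.8, 6.7, 7.6.
f(4) = 71, f(4.9) = 103.94, f(5.8) = 143.36, f(6.7) = 189.26, f(7.6) = 241.64.
Sum = Δx · [f(4) + f(4.9) + f(5.8) + f(6.7) + f(7.6)].
Sum = 674.28.

674.28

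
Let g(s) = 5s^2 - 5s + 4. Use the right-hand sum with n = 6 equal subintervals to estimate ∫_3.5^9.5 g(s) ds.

Δs = (9.5 − 3.5)/6 = 1.
Right endpoints: 4.5, 5.5, 6.5, 7.5, 8.5, 9.5.
g(4.5) = 82.75, g(5.5) = 127.75, g(6.5) = 182.75, g(7.5) = 247.75, g(8.5) = 322.75, g(9.5) = 407.75.
Sum = Δs · [g(4.5) + g(5.5) + g(6.5) + ...].
Sum = 1371.5.

1371.5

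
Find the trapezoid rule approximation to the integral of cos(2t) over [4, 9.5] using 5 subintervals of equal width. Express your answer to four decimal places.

Δt = (9.5 − 4)/5 = 1.1.
f(4) ≈ -0.1455, f(5.1) ≈ -0.7143, f(6.2) ≈ 0.9862, f(7.3) ≈ -0.4465, f(8.4) ≈ -0.4607, f(9.5) ≈ 0.9887.
T_5 = (Δt/2)·[f(t_0) + 2f(t_1) + ... + 2f(t_{4}) + f(t_5)].
Sum ≈ -0.2350.

-0.2350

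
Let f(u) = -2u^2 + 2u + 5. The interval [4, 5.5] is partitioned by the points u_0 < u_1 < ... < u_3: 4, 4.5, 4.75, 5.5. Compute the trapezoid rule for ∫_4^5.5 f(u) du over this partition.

Subinterval widths: 0.5, 0.25, 0.75.
f(4) = -19, f(4.5) = -26.5, f(4.75) = -30.625, f(5.5) = -44.5.
On each subinterval the trapezoid contributes (Δu_i/2)·[f(u_{i-1}) + f(u_i)].
Sum = -46.6875.

-46.6875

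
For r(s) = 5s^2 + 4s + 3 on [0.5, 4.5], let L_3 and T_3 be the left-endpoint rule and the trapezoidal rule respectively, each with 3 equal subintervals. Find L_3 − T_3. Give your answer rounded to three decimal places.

-77.333

L_3 ≈ 132.25926.
T_3 ≈ 209.59259.
L_3 − T_3 ≈ -77.333.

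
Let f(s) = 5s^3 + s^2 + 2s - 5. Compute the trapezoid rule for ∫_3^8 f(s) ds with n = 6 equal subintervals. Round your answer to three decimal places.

5258.738

Δs = (8 − 3)/6 = 5/6.
f(3) = 145, f(23/6) = 64585/216, f(14/3) = 14425/27, f(5.5) = 868.125, f(19/3) = 35585/27, f(43/6) = 410645/216, f(8) = 2635.
T_6 = (Δs/2)·[f(s_0) + 2f(s_1) + ... + 2f(s_{5}) + f(s_6)].
Sum ≈ 5258.738.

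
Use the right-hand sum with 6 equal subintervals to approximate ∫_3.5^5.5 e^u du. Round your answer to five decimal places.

Δu = (5.5 − 3.5)/6 = 1/3.
Right endpoints: 23/6, 25/6, 4.5, 29/6, 31/6, 5.5.
f(23/6) ≈ 46.21634, f(25/6) ≈ 64.50009, f(4.5) ≈ 90.01713, f(29/6) ≈ 125.62903, f(31/6) ≈ 175.32943, f(5.5) ≈ 244.69193.
Sum = Δu · [f(23/6) + f(25/6) + f(4.5) + ...].
Sum ≈ 248.79465.

248.79465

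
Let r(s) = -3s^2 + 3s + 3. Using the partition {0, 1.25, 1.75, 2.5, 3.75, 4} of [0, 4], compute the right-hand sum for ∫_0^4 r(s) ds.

Subinterval widths: 1.25, 0.5, 0.75, 1.25, 0.25.
Right endpoints: 1.25, 1.75, 2.5, 3.75, 4.
r(1.25) = 2.0625, r(1.75) = -0.9375, r(2.5) = -8.25, r(3.75) = -27.9375, r(4) = -33.
Sum = Σ Δs_i · r(s_i).
Sum = -47.25.

-47.25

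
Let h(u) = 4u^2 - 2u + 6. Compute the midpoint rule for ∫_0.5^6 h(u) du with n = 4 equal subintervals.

Δu = (6 − 0.5)/4 = 1.375.
Midpoints: 1.1875, 2.5625, 3.9375, 5.3125.
h(1.1875) = 9.265625, h(2.5625) = 27.140625, h(3.9375) = 60.140625, h(5.3125) = 108.265625.
Sum = Δu · [h(1.1875) + h(2.5625) + h(3.9375) + h(5.3125)].
Sum = 281.6171875.

281.6171875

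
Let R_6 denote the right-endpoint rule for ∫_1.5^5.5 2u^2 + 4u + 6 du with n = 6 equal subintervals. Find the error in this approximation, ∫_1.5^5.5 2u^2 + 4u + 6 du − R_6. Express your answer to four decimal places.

-24.5926

Exact integral: ∫_1.5^5.5 f(u) du ≈ 188.666667.
R_6 ≈ 213.259259.
Error ≈ 188.666667 − 213.259259 ≈ -24.5926.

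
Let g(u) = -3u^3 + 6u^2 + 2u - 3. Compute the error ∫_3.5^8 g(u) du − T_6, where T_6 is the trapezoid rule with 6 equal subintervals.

Exact integral: ∫_3.5^8 g(u) du = -1982.953125.
T_6 = -2002.25390625.
Error = -1982.953125 − (-2002.25390625) = 19.30078125.

19.30078125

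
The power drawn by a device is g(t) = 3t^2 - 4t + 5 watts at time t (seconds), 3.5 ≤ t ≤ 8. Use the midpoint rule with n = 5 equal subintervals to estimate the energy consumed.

Δt = (8 − 3.5)/5 = 0.9.
Midpoints: 3.95, 4.85, 5.75, 6.65, 7.55.
g(3.95) = 36.0075, g(4.85) = 56.1675, g(5.75) = 81.1875, g(6.65) = 111.0675, g(7.55) = 145.8075.
Sum = Δt · [g(3.95) + g(4.85) + g(5.75) + g(6.65) + g(7.55)].
Sum = 387.21375.

387.21375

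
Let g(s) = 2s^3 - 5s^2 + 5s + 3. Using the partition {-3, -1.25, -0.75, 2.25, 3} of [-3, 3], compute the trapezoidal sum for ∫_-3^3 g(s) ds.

Subinterval widths: 1.75, 0.5, 3, 0.75.
g(-3) = -111, g(-1.25) = -14.96875, g(-0.75) = -4.40625, g(2.25) = 11.71875, g(3) = 27.
On each subinterval the trapezoid contributes (Δs_i/2)·[g(s_{i-1}) + g(s_i)].
Sum = -89.578125.

-89.578125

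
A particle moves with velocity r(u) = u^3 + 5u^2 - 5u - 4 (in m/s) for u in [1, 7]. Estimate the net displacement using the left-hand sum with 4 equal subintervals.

Δu = (7 − 1)/4 = 1.5.
Left endpoints: 1, 2.5, 4, 5.5.
r(1) = -3, r(2.5) = 30.375, r(4) = 120, r(5.5) = 286.125.
Sum = Δu · [r(1) + r(2.5) + r(4) + r(5.5)].
Sum = 650.25.

650.25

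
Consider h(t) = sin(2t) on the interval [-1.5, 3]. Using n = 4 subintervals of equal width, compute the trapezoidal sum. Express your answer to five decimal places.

Δt = (3 − (-1.5))/4 = 1.125.
h(-1.5) ≈ -0.14112, h(-0.375) ≈ -0.68164, h(0.75) ≈ 0.99749, h(1.875) ≈ -0.57156, h(3) ≈ -0.27942.
T_4 = (Δt/2)·[h(t_0) + 2h(t_1) + 2h(t_2) + 2h(t_3) + h(t_4)].
Sum ≈ -0.52422.

-0.52422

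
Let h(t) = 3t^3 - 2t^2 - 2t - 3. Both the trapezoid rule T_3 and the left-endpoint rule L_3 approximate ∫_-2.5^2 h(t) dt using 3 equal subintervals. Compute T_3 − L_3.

T_3 = -51.46875.
L_3 = -101.25.
T_3 − L_3 = 49.78125.

49.78125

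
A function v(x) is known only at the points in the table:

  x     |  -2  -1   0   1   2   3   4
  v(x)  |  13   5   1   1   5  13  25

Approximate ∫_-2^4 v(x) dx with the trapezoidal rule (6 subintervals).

44

Δx = 1.
T_6 = (1/2)·[13 + 2·5 + 2·1 + 2·1 + 2·5 + 2·13 + 25] = 44.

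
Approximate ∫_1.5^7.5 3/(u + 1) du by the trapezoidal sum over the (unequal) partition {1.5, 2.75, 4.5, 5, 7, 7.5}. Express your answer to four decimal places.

3.7456

Subinterval widths: 1.25, 1.75, 0.5, 2, 0.5.
f(1.5) = 1.2, f(2.75) = 0.8, f(4.5) = 6/11, f(5) = 0.5, f(7) = 0.375, f(7.5) = 6/17.
On each subinterval the trapezoid contributes (Δu_i/2)·[f(u_{i-1}) + f(u_i)].
Sum ≈ 3.7456.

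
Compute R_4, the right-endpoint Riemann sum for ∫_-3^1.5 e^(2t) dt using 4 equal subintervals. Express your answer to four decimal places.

Δt = (1.5 − (-3))/4 = 1.125.
Right endpoints: -1.875, -0.75, 0.375, 1.5.
f(-1.875) ≈ 0.0235, f(-0.75) ≈ 0.2231, f(0.375) ≈ 2.1170, f(1.5) ≈ 20.0855.
Sum = Δt · [f(-1.875) + f(-0.75) + f(0.375) + f(1.5)].
Sum ≈ 25.2553.

25.2553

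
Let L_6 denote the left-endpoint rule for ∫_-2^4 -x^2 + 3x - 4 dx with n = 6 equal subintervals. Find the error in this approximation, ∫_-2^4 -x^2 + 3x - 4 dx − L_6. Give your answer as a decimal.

4

Exact integral: ∫_-2^4 f(x) dx = -30.
L_6 = -34.
Error = -30 − (-34) = 4.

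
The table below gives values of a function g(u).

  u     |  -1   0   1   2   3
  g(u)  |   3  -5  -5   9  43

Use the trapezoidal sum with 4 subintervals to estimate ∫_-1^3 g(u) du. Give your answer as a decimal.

22

Δu = 1.
T_4 = (1/2)·[3 + 2·(-5) + 2·(-5) + 2·9 + 43] = 22.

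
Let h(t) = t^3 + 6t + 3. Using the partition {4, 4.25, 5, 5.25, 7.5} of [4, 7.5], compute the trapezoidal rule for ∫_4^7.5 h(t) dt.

895.62109375

Subinterval widths: 0.25, 0.75, 0.25, 2.25.
h(4) = 91, h(4.25) = 105.265625, h(5) = 158, h(5.25) = 179.203125, h(7.5) = 469.875.
On each subinterval the trapezoid contributes (Δt_i/2)·[h(t_{i-1}) + h(t_i)].
Sum = 895.62109375.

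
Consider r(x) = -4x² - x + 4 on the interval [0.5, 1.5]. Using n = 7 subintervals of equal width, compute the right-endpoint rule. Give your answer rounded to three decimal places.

Δx = (1.5 − 0.5)/7 = 1/7.
Right endpoints: 9/14, 11/14, 13/14, 15/14, 17/14, 19/14, 1.5.
r(9/14) = 167/98, r(11/14) = 73/98, r(13/14) = -37/98, r(15/14) = -163/98, r(17/14) = -305/98, r(19/14) = -463/98, r(1.5) = -6.5.
Sum = Δx · [r(9/14) + r(11/14) + r(13/14) + ...].
Sum ≈ -1.990.

-1.990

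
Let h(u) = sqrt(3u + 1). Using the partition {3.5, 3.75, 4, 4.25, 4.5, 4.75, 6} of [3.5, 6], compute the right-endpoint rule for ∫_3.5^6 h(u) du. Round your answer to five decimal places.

10.08029

Subinterval widths: 0.25, 0.25, 0.25, 0.25, 0.25, 1.25.
Right endpoints: 3.75, 4, 4.25, 4.5, 4.75, 6.
h(3.75) ≈ 3.50000, h(4) ≈ 3.60555, h(4.25) ≈ 3.70810, h(4.5) ≈ 3.80789, h(4.75) ≈ 3.90512, h(6) ≈ 4.35890.
Sum = Σ Δu_i · h(u_i).
Sum ≈ 10.08029.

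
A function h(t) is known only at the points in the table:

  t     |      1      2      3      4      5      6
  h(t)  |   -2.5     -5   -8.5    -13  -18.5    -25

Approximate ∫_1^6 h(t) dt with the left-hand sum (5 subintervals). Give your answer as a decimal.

-47.5

Δt = 1.
Sum = 1·[(-2.5) + (-5) + (-8.5) + (-13) + (-18.5)] = -47.5.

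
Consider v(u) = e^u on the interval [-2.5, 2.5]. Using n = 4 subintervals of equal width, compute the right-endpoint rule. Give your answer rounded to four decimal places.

Δu = (2.5 − (-2.5))/4 = 1.25.
Right endpoints: -1.25, 0, 1.25, 2.5.
v(-1.25) ≈ 0.2865, v(0) ≈ 1.0000, v(1.25) ≈ 3.4903, v(2.5) ≈ 12.1825.
Sum = Δu · [v(-1.25) + v(0) + v(1.25) + v(2.5)].
Sum ≈ 21.1992.

21.1992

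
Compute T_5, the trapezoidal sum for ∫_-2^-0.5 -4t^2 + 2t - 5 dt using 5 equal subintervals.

-21.84

Δt = (-0.5 − (-2))/5 = 0.3.
f(-2) = -25, f(-1.7) = -19.96, f(-1.4) = -15.64, f(-1.1) = -12.04, f(-0.8) = -9.16, f(-0.5) = -7.
T_5 = (Δt/2)·[f(t_0) + 2f(t_1) + ... + 2f(t_{4}) + f(t_5)].
Sum = -21.84.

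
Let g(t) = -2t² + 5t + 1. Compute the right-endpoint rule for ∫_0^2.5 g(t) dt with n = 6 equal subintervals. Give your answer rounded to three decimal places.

7.564

Δt = (2.5 − 0)/6 = 5/12.
Right endpoints: 5/12, 5/6, 1.25, 5/3, 25/12, 2.5.
g(5/12) = 197/72, g(5/6) = 34/9, g(1.25) = 4.125, g(5/3) = 34/9, g(25/12) = 197/72, g(2.5) = 1.
Sum = Δt · [g(5/12) + g(5/6) + g(1.25) + ...].
Sum ≈ 7.564.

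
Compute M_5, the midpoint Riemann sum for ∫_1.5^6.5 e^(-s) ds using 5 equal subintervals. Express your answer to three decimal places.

0.213

Δs = (6.5 − 1.5)/5 = 1.
Midpoints: 2, 3, 4, 5, 6.
f(2) ≈ 0.135, f(3) ≈ 0.050, f(4) ≈ 0.018, f(5) ≈ 0.007, f(6) ≈ 0.002.
Sum = Δs · [f(2) + f(3) + f(4) + f(5) + f(6)].
Sum ≈ 0.213.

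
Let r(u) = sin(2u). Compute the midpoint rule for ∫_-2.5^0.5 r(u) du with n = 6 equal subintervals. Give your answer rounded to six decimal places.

-0.133827

Δu = (0.5 − (-2.5))/6 = 0.5.
Midpoints: -2.25, -1.75, -1.25, -0.75, -0.25, 0.25.
r(-2.25) ≈ 0.977530, r(-1.75) ≈ 0.350783, r(-1.25) ≈ -0.598472, r(-0.75) ≈ -0.997495, r(-0.25) ≈ -0.479426, r(0.25) ≈ 0.479426.
Sum = Δu · [r(-2.25) + r(-1.75) + r(-1.25) + ...].
Sum ≈ -0.133827.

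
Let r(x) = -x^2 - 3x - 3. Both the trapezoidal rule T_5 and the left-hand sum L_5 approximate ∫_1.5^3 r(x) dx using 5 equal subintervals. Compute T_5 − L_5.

-1.6875

T_5 = -22.5225.
L_5 = -20.835.
T_5 − L_5 = -1.6875.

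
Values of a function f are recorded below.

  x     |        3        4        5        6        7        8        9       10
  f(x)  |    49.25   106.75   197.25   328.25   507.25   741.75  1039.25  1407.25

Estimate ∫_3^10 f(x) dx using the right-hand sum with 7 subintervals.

4327.75

Δx = 1.
Sum = 1·[106.75 + 197.25 + 328.25 + 507.25 + 741.75 + 1039.25 + 1407.25] = 4327.75.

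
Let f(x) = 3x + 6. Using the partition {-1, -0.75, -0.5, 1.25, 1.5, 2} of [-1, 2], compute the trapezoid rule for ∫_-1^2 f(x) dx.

Subinterval widths: 0.25, 0.25, 1.75, 0.25, 0.5.
f(-1) = 3, f(-0.75) = 3.75, f(-0.5) = 4.5, f(1.25) = 9.75, f(1.5) = 10.5, f(2) = 12.
On each subinterval the trapezoid contributes (Δx_i/2)·[f(x_{i-1}) + f(x_i)].
Sum = 22.5.

22.5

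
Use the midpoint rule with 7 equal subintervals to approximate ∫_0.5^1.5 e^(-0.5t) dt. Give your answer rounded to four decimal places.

Δt = (1.5 − 0.5)/7 = 1/7.
Midpoints: 4/7, 5/7, 6/7, 1, 8/7, 9/7, 10/7.
f(4/7) ≈ 0.7515, f(5/7) ≈ 0.6997, f(6/7) ≈ 0.6514, f(1) ≈ 0.6065, f(8/7) ≈ 0.5647, f(9/7) ≈ 0.5258, f(10/7) ≈ 0.4895.
Sum = Δt · [f(4/7) + f(5/7) + f(6/7) + ...].
Sum ≈ 0.6127.

0.6127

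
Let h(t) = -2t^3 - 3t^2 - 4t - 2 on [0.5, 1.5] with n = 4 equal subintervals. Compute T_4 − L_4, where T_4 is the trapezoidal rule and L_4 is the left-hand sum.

T_4 = -11.84375.
L_4 = -9.78125.
T_4 − L_4 = -2.0625.

-2.0625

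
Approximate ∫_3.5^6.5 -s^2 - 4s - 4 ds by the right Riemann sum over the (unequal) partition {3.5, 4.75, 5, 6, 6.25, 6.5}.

Subinterval widths: 1.25, 0.25, 1, 0.25, 0.25.
Right endpoints: 4.75, 5, 6, 6.25, 6.5.
f(4.75) = -45.5625, f(5) = -49, f(6) = -64, f(6.25) = -68.0625, f(6.5) = -72.25.
Sum = Σ Δs_i · f(s_i).
Sum = -168.28125.

-168.28125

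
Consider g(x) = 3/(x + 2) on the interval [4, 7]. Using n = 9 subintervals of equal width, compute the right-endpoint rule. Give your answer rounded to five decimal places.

Δx = (7 − 4)/9 = 1/3.
Right endpoints: 13/3, 14/3, 5, 16/3, 17/3, 6, 19/3, 20/3, 7.
g(13/3) = 9/19, g(14/3) = 0.45, g(5) = 3/7, g(16/3) = 9/22, g(17/3) = 9/23, g(6) = 0.375, g(19/3) = 0.36, g(20/3) = 9/26, g(7) = 1/3.
Sum = Δx · [g(13/3) + g(14/3) + g(5) + ...].
Sum ≈ 1.18905.

1.18905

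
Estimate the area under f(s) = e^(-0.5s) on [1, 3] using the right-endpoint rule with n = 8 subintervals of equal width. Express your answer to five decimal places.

0.71987

Δs = (3 − 1)/8 = 0.25.
Right endpoints: 1.25, 1.5, 1.75, 2, 2.25, 2.5, 2.75, 3.
f(1.25) ≈ 0.53526, f(1.5) ≈ 0.47237, f(1.75) ≈ 0.41686, f(2) ≈ 0.36788, f(2.25) ≈ 0.32465, f(2.5) ≈ 0.28650, f(2.75) ≈ 0.25284, f(3) ≈ 0.22313.
Sum = Δs · [f(1.25) + f(1.5) + f(1.75) + ...].
Sum ≈ 0.71987.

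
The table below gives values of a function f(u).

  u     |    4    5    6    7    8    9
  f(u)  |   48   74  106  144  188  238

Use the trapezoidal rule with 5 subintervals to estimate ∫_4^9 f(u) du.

Δu = 1.
T_5 = (1/2)·[48 + 2·74 + 2·106 + 2·144 + 2·188 + 238] = 655.

655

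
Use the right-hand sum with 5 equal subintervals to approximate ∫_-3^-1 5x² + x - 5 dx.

22

Δx = (-1 − (-3))/5 = 0.4.
Right endpoints: -2.6, -2.2, -1.8, -1.4, -1.
f(-2.6) = 26.2, f(-2.2) = 17, f(-1.8) = 9.4, f(-1.4) = 3.4, f(-1) = -1.
Sum = Δx · [f(-2.6) + f(-2.2) + f(-1.8) + f(-1.4) + f(-1)].
Sum = 22.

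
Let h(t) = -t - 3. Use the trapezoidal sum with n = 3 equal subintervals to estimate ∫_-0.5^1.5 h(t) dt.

Δt = (1.5 − (-0.5))/3 = 2/3.
h(-0.5) = -2.5, h(1/6) = -19/6, h(5/6) = -23/6, h(1.5) = -4.5.
T_3 = (Δt/2)·[h(t_0) + 2h(t_1) + 2h(t_2) + h(t_3)].
Sum = -7.

-7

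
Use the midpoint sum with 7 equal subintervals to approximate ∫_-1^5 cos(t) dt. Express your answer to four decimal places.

Δt = (5 − (-1))/7 = 6/7.
Midpoints: -4/7, 2/7, 8/7, 2, 20/7, 26/7, 32/7.
f(-4/7) ≈ 0.8411, f(2/7) ≈ 0.9595, f(8/7) ≈ 0.4150, f(2) ≈ -0.4161, f(20/7) ≈ -0.9598, f(26/7) ≈ -0.8404, f(32/7) ≈ -0.1405.
Sum = Δt · [f(-4/7) + f(2/7) + f(8/7) + ...].
Sum ≈ -0.1211.

-0.1211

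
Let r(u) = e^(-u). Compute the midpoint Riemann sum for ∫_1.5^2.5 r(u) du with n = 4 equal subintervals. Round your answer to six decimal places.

0.140679

Δu = (2.5 − 1.5)/4 = 0.25.
Midpoints: 1.625, 1.875, 2.125, 2.375.
r(1.625) ≈ 0.196912, r(1.875) ≈ 0.153355, r(2.125) ≈ 0.119433, r(2.375) ≈ 0.093014.
Sum = Δu · [r(1.625) + r(1.875) + r(2.125) + r(2.375)].
Sum ≈ 0.140679.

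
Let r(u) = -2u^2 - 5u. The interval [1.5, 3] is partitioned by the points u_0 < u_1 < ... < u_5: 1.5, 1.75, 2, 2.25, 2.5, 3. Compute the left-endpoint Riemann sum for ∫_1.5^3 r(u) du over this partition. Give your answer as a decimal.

Subinterval widths: 0.25, 0.25, 0.25, 0.25, 0.5.
Left endpoints: 1.5, 1.75, 2, 2.25, 2.5.
r(1.5) = -12, r(1.75) = -14.875, r(2) = -18, r(2.25) = -21.375, r(2.5) = -25.
Sum = Σ Δu_i · r(u_i).
Sum = -29.0625.

-29.0625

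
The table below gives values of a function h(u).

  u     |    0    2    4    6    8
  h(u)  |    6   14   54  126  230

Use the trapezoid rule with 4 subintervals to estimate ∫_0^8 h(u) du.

Δu = 2.
T_4 = (2/2)·[6 + 2·14 + 2·54 + 2·126 + 230] = 624.

624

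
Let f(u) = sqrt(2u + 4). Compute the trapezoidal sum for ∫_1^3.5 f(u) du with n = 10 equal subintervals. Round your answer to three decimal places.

7.261

Δu = (3.5 − 1)/10 = 0.25.
f(1) ≈ 2.449, f(1.25) ≈ 2.550, f(1.5) ≈ 2.646, f(1.75) ≈ 2.739, f(2) ≈ 2.828, f(2.25) ≈ 2.915, f(2.5) ≈ 3.000, f(2.75) ≈ 3.082, f(3) ≈ 3.162, f(3.25) ≈ 3.240, f(3.5) ≈ 3.317.
T_10 = (Δu/2)·[f(u_0) + 2f(u_1) + ... + 2f(u_{9}) + f(u_10)].
Sum ≈ 7.261.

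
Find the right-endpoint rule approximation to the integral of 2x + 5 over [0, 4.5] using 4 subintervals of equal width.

47.8125

Δx = (4.5 − 0)/4 = 1.125.
Right endpoints: 1.125, 2.25, 3.375, 4.5.
f(1.125) = 7.25, f(2.25) = 9.5, f(3.375) = 11.75, f(4.5) = 14.
Sum = Δx · [f(1.125) + f(2.25) + f(3.375) + f(4.5)].
Sum = 47.8125.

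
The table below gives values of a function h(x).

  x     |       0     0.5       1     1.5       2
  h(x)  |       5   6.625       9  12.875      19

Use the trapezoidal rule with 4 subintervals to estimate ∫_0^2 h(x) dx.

20.25

Δx = 0.5.
T_4 = (0.5/2)·[5 + 2·6.625 + 2·9 + 2·12.875 + 19] = 20.25.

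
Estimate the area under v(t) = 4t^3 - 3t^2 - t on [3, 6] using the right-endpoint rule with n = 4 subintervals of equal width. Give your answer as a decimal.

1278.84375

Δt = (6 − 3)/4 = 0.75.
Right endpoints: 3.75, 4.5, 5.25, 6.
v(3.75) = 165, v(4.5) = 299.25, v(5.25) = 490.875, v(6) = 750.
Sum = Δt · [v(3.75) + v(4.5) + v(5.25) + v(6)].
Sum = 1278.84375.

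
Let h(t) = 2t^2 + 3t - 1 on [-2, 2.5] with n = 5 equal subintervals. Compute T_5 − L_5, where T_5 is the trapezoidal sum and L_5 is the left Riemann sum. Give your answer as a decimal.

8.1

T_5 = 15.84.
L_5 = 7.74.
T_5 − L_5 = 8.1.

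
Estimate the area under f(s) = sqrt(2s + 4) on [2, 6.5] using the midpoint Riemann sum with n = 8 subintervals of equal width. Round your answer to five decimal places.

Δs = (6.5 − 2)/8 = 0.5625.
Midpoints: 2.28125, 2.84375, 3.40625, 3.96875, 4.53125, 5.09375, 5.65625, 6.21875.
f(2.28125) ≈ 2.92617, f(2.84375) ≈ 3.11247, f(3.40625) ≈ 3.28824, f(3.96875) ≈ 3.45507, f(4.53125) ≈ 3.61421, f(5.09375) ≈ 3.76663, f(5.65625) ≈ 3.91312, f(6.21875) ≈ 4.05432.
Sum = Δs · [f(2.28125) + f(2.84375) + f(3.40625) + ...].
Sum ≈ 15.82325.

15.82325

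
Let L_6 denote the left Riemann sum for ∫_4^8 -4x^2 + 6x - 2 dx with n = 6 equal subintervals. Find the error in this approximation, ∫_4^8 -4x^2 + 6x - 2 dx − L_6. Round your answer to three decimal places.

-54.815

Exact integral: ∫_4^8 f(x) dx ≈ -461.33333.
L_6 ≈ -406.51852.
Error ≈ -461.33333 − (-406.51852) ≈ -54.815.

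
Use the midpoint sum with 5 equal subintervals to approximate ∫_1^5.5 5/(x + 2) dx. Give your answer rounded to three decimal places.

Δx = (5.5 − 1)/5 = 0.9.
Midpoints: 1.45, 2.35, 3.25, 4.15, 5.05.
f(1.45) = 100/69, f(2.35) = 100/87, f(3.25) = 20/21, f(4.15) = 100/123, f(5.05) = 100/141.
Sum = Δx · [f(1.45) + f(2.35) + f(3.25) + f(4.15) + f(5.05)].
Sum ≈ 4.566.

4.566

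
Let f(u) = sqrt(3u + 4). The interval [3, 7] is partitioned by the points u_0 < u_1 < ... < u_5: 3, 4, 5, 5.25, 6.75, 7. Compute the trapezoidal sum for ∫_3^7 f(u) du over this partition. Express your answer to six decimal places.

17.349548

Subinterval widths: 1, 1, 0.25, 1.5, 0.25.
f(3) ≈ 3.605551, f(4) ≈ 4.000000, f(5) ≈ 4.358899, f(5.25) ≈ 4.444097, f(6.75) ≈ 4.924429, f(7) ≈ 5.000000.
On each subinterval the trapezoid contributes (Δu_i/2)·[f(u_{i-1}) + f(u_i)].
Sum ≈ 17.349548.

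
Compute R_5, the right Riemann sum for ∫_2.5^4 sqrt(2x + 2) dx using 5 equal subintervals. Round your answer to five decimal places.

Δx = (4 − 2.5)/5 = 0.3.
Right endpoints: 2.8, 3.1, 3.4, 3.7, 4.
f(2.8) ≈ 2.75681, f(3.1) ≈ 2.86356, f(3.4) ≈ 2.96648, f(3.7) ≈ 3.06594, f(4) ≈ 3.16228.
Sum = Δx · [f(2.8) + f(3.1) + f(3.4) + f(3.7) + f(4)].
Sum ≈ 4.44452.

4.44452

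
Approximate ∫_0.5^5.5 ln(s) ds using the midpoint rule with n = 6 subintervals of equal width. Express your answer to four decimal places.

Δs = (5.5 − 0.5)/6 = 5/6.
Midpoints: 11/12, 1.75, 31/12, 41/12, 4.25, 61/12.
f(11/12) ≈ -0.0870, f(1.75) ≈ 0.5596, f(31/12) ≈ 0.9491, f(41/12) ≈ 1.2287, f(4.25) ≈ 1.4469, f(61/12) ≈ 1.6260.
Sum = Δs · [f(11/12) + f(1.75) + f(31/12) + ...].
Sum ≈ 4.7694.

4.7694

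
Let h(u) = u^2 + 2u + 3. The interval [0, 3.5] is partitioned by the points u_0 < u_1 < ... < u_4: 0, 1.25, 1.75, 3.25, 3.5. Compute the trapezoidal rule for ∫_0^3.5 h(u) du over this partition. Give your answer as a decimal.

Subinterval widths: 1.25, 0.5, 1.5, 0.25.
h(0) = 3, h(1.25) = 7.0625, h(1.75) = 9.5625, h(3.25) = 20.0625, h(3.5) = 22.25.
On each subinterval the trapezoid contributes (Δu_i/2)·[h(u_{i-1}) + h(u_i)].
Sum = 37.953125.

37.953125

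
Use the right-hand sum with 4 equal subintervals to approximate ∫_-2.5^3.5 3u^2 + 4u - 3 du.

Δu = (3.5 − (-2.5))/4 = 1.5.
Right endpoints: -1, 0.5, 2, 3.5.
f(-1) = -4, f(0.5) = -0.25, f(2) = 17, f(3.5) = 47.75.
Sum = Δu · [f(-1) + f(0.5) + f(2) + f(3.5)].
Sum = 90.75.

90.75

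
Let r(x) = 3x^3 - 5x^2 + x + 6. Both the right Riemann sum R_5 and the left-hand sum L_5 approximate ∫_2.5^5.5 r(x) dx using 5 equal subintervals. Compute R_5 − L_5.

R_5 = 541.905.
L_5 = 340.755.
R_5 − L_5 = 201.15.

201.15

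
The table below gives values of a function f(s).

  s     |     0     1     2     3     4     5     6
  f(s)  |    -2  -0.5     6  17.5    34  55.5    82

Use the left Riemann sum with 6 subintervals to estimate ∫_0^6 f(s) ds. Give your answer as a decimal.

Δs = 1.
Sum = 1·[(-2) + (-0.5) + 6 + 17.5 + 34 + 55.5] = 110.5.

110.5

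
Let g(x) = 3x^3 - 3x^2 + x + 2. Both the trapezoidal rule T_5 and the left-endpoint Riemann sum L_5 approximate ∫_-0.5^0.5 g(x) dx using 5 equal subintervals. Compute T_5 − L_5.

0.175

T_5 = 1.73.
L_5 = 1.555.
T_5 − L_5 = 0.175.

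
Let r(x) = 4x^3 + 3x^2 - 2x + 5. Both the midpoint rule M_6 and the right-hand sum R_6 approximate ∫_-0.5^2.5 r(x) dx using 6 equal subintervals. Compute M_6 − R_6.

M_6 = 62.8125.
R_6 = 84.375.
M_6 − R_6 = -21.5625.

-21.5625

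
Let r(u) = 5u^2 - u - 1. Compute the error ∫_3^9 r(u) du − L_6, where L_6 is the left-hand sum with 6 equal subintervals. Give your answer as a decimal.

172

Exact integral: ∫_3^9 r(u) du = 1128.
L_6 = 956.
Error = 1128 − 956 = 172.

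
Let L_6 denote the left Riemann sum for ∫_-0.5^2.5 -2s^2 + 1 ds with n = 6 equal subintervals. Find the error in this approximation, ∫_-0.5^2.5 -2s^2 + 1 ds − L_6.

-2.75

Exact integral: ∫_-0.5^2.5 f(s) ds = -7.5.
L_6 = -4.75.
Error = -7.5 − (-4.75) = -2.75.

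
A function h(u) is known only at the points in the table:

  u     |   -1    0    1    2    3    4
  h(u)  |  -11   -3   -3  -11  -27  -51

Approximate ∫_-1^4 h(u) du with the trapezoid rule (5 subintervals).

-75

Δu = 1.
T_5 = (1/2)·[(-11) + 2·(-3) + 2·(-3) + 2·(-11) + 2·(-27) + (-51)] = -75.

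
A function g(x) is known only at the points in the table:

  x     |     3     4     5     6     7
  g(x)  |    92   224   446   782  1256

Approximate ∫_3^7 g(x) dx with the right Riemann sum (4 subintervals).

2708

Δx = 1.
Sum = 1·[224 + 446 + 782 + 1256] = 2708.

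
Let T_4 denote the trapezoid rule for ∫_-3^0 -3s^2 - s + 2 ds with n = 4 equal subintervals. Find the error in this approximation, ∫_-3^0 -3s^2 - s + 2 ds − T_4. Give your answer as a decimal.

Exact integral: ∫_-3^0 f(s) ds = -16.5.
T_4 = -17.34375.
Error = -16.5 − (-17.34375) = 0.84375.

0.84375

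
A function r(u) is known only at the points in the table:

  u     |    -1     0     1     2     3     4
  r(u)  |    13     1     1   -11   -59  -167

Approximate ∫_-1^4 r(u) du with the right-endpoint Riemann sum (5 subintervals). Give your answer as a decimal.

-235

Δu = 1.
Sum = 1·[1 + 1 + (-11) + (-59) + (-167)] = -235.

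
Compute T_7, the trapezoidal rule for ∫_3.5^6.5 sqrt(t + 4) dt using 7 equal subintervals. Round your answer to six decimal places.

Δt = (6.5 − 3.5)/7 = 3/7.
f(3.5) ≈ 2.738613, f(55/14) ≈ 2.815772, f(61/14) ≈ 2.890872, f(67/14) ≈ 2.964071, f(73/14) ≈ 3.035504, f(79/14) ≈ 3.105295, f(85/14) ≈ 3.173551, f(6.5) ≈ 3.240370.
T_7 = (Δt/2)·[f(t_0) + 2f(t_1) + ... + 2f(t_{6}) + f(t_7)].
Sum ≈ 8.989096.

8.989096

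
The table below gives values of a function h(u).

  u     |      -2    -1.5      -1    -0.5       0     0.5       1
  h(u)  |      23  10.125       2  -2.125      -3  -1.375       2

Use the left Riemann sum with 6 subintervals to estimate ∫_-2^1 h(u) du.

14.3125

Δu = 0.5.
Sum = 0.5·[23 + 10.125 + 2 + (-2.125) + (-3) + (-1.375)] = 14.3125.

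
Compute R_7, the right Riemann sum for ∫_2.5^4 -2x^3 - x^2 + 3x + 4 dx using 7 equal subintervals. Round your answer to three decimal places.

-115.133

Δx = (4 − 2.5)/7 = 3/14.
Right endpoints: 19/7, 41/14, 22/7, 47/14, 25/7, 53/14, 4.
f(19/7) = -12080/343, f(41/14) = -31573/686, f(22/7) = -20078/343, f(47/14) = -24995/343, f(25/7) = -30578/343, f(53/14) = -73735/686, f(4) = -128.
Sum = Δx · [f(19/7) + f(41/14) + f(22/7) + ...].
Sum ≈ -115.133.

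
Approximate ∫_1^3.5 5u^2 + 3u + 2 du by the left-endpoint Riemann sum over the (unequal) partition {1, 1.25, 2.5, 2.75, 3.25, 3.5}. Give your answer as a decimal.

Subinterval widths: 0.25, 1.25, 0.25, 0.5, 0.25.
Left endpoints: 1, 1.25, 2.5, 2.75, 3.25.
f(1) = 10, f(1.25) = 13.5625, f(2.5) = 40.75, f(2.75) = 48.0625, f(3.25) = 64.5625.
Sum = Σ Δu_i · f(u_i).
Sum = 69.8125.

69.8125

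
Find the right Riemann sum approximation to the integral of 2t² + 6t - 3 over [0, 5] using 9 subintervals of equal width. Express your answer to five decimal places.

Δt = (5 − 0)/9 = 5/9.
Right endpoints: 5/9, 10/9, 5/3, 20/9, 25/9, 10/3, 35/9, 40/9, 5.
f(5/9) = 77/81, f(10/9) = 497/81, f(5/3) = 113/9, f(20/9) = 1637/81, f(25/9) = 2357/81, f(10/3) = 353/9, f(35/9) = 4097/81, f(40/9) = 5117/81, f(5) = 77.
Sum = Δt · [f(5/9) + f(10/9) + f(5/3) + ...].
Sum ≈ 166.06996.

166.06996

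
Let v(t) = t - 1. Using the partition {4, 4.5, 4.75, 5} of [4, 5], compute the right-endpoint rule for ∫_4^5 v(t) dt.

3.6875

Subinterval widths: 0.5, 0.25, 0.25.
Right endpoints: 4.5, 4.75, 5.
v(4.5) = 3.5, v(4.75) = 3.75, v(5) = 4.
Sum = Σ Δt_i · v(t_i).
Sum = 3.6875.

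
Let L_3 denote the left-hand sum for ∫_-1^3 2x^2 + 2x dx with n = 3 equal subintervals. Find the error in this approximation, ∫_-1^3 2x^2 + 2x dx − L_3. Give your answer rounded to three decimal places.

Exact integral: ∫_-1^3 f(x) dx ≈ 26.66667.
L_3 ≈ 13.03704.
Error ≈ 26.66667 − 13.03704 ≈ 13.630.

13.630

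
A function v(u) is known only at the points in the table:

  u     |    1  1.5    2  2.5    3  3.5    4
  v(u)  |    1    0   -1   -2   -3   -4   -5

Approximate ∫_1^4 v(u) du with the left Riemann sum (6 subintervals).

-4.5

Δu = 0.5.
Sum = 0.5·[1 + 0 + (-1) + (-2) + (-3) + (-4)] = -4.5.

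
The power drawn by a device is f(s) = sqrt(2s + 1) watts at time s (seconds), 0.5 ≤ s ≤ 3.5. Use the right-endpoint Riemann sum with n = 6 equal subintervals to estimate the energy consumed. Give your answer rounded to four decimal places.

Δs = (3.5 − 0.5)/6 = 0.5.
Right endpoints: 1, 1.5, 2, 2.5, 3, 3.5.
f(1) ≈ 1.7321, f(1.5) ≈ 2.0000, f(2) ≈ 2.2361, f(2.5) ≈ 2.4495, f(3) ≈ 2.6458, f(3.5) ≈ 2.8284.
Sum = Δs · [f(1) + f(1.5) + f(2) + ...].
Sum ≈ 6.9459.

6.9459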